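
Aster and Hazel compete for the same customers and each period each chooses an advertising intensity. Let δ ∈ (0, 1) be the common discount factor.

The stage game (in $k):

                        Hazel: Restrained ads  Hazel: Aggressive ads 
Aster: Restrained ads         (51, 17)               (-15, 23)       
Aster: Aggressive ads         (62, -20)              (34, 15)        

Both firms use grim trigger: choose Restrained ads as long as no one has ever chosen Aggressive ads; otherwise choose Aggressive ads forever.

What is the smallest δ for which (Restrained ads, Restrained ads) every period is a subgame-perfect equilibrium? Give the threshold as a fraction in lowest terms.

3/4

For Aster: deviation gain 62−51 = 11, per-period punishment loss 51−34 = 17. IC gives δ ≥ 11/28.
For Hazel: gain 6, loss 2 per period, so δ ≥ 6/8 = 3/4.
The tighter constraint is Hazel's, so cooperation needs δ ≥ 3/4.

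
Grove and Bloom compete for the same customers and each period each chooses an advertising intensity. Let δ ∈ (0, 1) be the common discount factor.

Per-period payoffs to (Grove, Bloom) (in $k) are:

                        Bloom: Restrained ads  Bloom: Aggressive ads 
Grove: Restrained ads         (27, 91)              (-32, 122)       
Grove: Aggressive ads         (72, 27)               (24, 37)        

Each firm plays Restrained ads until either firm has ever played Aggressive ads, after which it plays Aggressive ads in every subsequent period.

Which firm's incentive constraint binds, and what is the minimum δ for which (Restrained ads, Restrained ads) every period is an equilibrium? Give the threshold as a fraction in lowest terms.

For Grove: deviation gain 72−27 = 45, per-period punishment loss 27−24 = 3. IC gives δ ≥ 45/48 = 15/16.
For Bloom: gain 31, loss 54 per period, so δ ≥ 31/85.
The tighter constraint is Grove's, so cooperation needs δ ≥ 15/16.

Grove; δ ≥ 15/16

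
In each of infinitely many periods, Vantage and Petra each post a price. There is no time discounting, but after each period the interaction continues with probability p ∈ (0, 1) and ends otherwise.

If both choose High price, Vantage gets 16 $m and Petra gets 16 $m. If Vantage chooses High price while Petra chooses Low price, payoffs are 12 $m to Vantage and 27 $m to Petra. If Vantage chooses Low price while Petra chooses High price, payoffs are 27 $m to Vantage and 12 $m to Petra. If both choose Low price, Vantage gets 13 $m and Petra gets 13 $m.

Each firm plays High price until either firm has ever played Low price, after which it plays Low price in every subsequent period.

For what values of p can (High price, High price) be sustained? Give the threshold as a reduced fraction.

With no time discounting, the continuation probability p plays the role of the discount factor.
Grim-trigger IC: 16/(1−p) ≥ 27 + 13p/(1−p) ⇒ p ≥ (27−16)/(27−13) = 11/14.

11/14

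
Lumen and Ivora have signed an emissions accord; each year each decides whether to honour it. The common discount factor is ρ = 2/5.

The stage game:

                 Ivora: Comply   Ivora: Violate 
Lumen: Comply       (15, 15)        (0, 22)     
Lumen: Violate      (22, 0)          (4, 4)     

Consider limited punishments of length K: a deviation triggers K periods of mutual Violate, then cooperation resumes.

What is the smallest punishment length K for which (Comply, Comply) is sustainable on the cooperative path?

4

No profitable deviation requires (15−4)(ρ+…+ρ^K) ≥ 22−15, i.e. ρ+…+ρ^K ≥ 7/11 ≈ 0.6364.
With ρ = 2/5, the partial sums are K=1: 0.4000, K=2: 0.5600, K=3: 0.6240, K=4: 0.6496.
K = 4 is the first length at which the sum reaches 0.6364.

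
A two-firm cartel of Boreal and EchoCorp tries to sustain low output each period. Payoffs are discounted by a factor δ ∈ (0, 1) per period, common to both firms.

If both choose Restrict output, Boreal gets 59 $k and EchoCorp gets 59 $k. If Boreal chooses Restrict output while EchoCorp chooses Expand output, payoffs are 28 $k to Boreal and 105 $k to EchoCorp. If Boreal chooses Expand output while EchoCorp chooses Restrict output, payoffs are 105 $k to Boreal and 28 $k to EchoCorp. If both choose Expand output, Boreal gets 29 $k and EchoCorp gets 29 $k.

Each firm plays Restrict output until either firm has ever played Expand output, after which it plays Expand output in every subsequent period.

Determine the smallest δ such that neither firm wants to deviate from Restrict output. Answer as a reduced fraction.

23/38

59/(1−δ) ≥ 105 + 29δ/(1−δ)
59 ≥ 105 − 76δ
δ ≥ 46/76 = 23/38.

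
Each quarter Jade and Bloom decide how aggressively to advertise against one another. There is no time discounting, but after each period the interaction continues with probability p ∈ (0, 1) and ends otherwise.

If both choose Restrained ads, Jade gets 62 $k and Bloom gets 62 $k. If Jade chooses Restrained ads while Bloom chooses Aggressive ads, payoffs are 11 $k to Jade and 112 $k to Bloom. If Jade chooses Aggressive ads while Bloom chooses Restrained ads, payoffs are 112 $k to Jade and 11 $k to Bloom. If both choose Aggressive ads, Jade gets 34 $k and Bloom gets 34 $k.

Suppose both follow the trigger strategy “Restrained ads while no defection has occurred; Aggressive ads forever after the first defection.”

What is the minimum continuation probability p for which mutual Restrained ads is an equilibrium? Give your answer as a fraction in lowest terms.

25/39

With no time discounting, the continuation probability p plays the role of the discount factor.
Grim-trigger IC: 62/(1−p) ≥ 112 + 34p/(1−p) ⇒ p ≥ (112−62)/(112−34) = 25/39.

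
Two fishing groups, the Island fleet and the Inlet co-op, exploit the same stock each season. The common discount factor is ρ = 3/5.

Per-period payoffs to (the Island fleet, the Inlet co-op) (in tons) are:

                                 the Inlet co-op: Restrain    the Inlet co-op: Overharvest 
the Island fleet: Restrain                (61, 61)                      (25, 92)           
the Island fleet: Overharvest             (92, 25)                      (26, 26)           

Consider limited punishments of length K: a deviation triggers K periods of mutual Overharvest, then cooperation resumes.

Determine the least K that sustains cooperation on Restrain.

2

No profitable deviation requires (61−26)(ρ+…+ρ^K) ≥ 92−61, i.e. ρ+…+ρ^K ≥ 31/35 ≈ 0.8857.
With ρ = 3/5, the partial sums are K=1: 0.6000, K=2: 0.9600.
K = 2 is the first length at which the sum reaches 0.8857.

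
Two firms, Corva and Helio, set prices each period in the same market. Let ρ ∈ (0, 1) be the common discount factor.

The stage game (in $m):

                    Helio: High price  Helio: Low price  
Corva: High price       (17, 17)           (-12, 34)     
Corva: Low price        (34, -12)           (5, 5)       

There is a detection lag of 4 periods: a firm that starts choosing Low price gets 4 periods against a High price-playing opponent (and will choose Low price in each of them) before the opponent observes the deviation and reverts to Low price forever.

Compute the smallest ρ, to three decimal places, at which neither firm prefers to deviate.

Deviating for the 4 undetected periods gains 34−17 = 17 per period over cooperation, then loses 17−5 = 12 per period forever once punishment starts.
Gain: 17(1 + ρ + … + ρ^3); loss: 12·ρ^4/(1−ρ).
No profitable deviation ⇔ 17(1−ρ^4) ≤ 12·ρ^4, i.e. ρ^4 ≥ 17/(17+12) = 17/29.
Hence ρ ≥ (17/29)^(1/4) ≈ 0.875.

0.875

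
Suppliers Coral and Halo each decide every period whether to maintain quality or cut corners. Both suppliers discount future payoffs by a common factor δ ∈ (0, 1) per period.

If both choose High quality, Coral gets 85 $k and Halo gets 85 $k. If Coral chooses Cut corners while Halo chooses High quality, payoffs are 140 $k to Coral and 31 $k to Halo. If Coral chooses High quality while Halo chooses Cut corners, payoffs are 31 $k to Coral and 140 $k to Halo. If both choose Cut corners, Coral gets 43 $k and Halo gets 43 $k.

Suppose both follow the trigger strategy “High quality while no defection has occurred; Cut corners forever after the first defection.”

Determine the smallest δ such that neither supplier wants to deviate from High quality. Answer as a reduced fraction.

Under grim trigger the critical discount factor is (T−C)/(T−P) with T = 140, C = 85, P = 43.
δ* = (140−85)/(140−43) = 55/97.

55/97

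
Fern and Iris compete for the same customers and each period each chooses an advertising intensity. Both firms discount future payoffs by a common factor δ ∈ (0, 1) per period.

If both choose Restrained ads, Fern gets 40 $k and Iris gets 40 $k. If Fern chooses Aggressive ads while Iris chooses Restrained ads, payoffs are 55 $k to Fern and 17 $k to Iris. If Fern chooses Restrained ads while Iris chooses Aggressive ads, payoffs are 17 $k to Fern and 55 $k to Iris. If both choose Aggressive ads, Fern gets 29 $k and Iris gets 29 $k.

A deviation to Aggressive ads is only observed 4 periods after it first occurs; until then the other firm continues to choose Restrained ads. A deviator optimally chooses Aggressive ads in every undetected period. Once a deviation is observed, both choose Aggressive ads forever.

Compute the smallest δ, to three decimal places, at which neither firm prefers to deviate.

0.872

The best deviation is to choose Aggressive ads for all 4 undetected periods, earning 55 each, then 29 forever once detected.
Deviation value: 55(1−δ^4)/(1−δ) + 29δ^4/(1−δ); cooperation value: 40/(1−δ).
IC: 40 ≥ 55(1−δ^4) + 29δ^4 = 55 − 26δ^4.
So δ^4 ≥ 15/26, giving δ ≥ (15/26)^(1/4) ≈ 0.872.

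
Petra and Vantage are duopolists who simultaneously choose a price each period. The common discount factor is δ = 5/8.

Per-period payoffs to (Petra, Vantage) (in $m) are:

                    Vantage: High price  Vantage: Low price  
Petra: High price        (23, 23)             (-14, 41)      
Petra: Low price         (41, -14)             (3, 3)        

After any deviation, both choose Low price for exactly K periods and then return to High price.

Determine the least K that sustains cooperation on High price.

Need Σ_{k=1}^{K} δ^k ≥ (41−23)/(23−3) = 0.9000 at δ = 5/8.
At K = 1 the sum is 0.6250 < 0.9000; at K = 2 it is 1.0156 ≥ 0.9000.
So the minimum punishment length is K = 2.

2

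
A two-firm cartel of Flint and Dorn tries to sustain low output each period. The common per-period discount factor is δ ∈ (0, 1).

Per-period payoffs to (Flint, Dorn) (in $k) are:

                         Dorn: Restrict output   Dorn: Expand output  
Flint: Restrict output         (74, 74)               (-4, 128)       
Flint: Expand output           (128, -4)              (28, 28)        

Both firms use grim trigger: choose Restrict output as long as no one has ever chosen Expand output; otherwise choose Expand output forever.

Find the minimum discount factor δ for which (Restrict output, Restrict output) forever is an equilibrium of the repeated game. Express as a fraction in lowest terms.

27/50

74/(1−δ) ≥ 128 + 28δ/(1−δ)
74 ≥ 128 − 100δ
δ ≥ 54/100 = 27/50.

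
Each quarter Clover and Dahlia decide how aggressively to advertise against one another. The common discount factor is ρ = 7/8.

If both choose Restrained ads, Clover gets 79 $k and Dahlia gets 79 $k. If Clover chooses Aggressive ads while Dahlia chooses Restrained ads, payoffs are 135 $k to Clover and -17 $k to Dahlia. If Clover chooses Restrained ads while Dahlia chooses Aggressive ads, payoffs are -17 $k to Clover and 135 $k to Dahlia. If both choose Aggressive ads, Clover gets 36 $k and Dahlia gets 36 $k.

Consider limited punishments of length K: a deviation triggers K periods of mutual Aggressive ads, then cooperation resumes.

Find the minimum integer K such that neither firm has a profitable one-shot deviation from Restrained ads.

2

IC: ρ(1−ρ^K)/(1−ρ) ≥ (135−79)/(79−36) = 56/43.
With ρ = 7/8: need 1 − ρ^K ≥ 56/43·(1−7/8)/(7/8), i.e. ρ^K ≤ 0.8140.
Since (7/8)^1 = 0.8750 and (7/8)^2 = 0.7656, the smallest such K is 2.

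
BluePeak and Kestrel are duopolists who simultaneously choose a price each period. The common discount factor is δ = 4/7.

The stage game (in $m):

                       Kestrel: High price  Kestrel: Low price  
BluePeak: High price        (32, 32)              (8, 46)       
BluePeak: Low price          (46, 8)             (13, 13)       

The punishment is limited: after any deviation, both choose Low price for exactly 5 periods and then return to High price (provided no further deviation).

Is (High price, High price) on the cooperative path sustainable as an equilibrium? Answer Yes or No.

Comparing payoff streams over the 6 periods until play realigns: cooperate → 32(1+δ+…+δ^5); deviate → 46 + 13(δ+…+δ^5).
Cooperation is sustained iff (32−13)(δ+…+δ^5) ≥ 46−32.
δ+…+δ^5 = 4/7·(1−(4/7)^5)/(1−4/7) = 1.2521, and (46−32)/(32−13) = 0.7368.
1.2521 ≥ 0.7368, so cooperation is sustainable.

Yes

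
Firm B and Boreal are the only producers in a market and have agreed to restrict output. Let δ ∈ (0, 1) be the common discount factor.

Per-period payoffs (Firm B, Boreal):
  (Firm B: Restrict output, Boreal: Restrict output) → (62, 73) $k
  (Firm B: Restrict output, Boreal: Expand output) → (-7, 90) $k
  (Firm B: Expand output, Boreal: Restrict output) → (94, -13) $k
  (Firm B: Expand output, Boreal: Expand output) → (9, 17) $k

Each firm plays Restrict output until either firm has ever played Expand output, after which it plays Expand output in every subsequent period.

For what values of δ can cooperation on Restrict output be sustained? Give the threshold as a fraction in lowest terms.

For Firm B: deviation gain 94−62 = 32, per-period punishment loss 62−9 = 53. IC gives δ ≥ 32/85.
For Boreal: gain 17, loss 56 per period, so δ ≥ 17/73.
The tighter constraint is Firm B's, so cooperation needs δ ≥ 32/85.

32/85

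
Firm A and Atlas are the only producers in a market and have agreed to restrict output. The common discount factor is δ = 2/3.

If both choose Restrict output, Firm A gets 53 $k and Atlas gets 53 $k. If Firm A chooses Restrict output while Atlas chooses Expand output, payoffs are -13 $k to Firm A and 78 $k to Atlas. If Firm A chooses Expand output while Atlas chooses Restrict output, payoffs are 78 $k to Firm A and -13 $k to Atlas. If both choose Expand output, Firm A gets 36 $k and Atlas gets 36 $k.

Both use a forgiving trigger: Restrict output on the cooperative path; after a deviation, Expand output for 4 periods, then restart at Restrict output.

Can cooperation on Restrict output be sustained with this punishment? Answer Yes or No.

Yes

A one-shot deviation gives 78 now, then 36 for 4 periods, then back to 53.
Gain from deviating: (78−53) today; loss: (53−36) in each of the next 4 periods.
No-deviation condition: (53−36)(δ+…+δ^4) ≥ 78−53, i.e. δ+…+δ^4 ≥ 25/17.
At δ = 2/3: δ+…+δ^4 = 1.6049 ≥ 1.4706.
So cooperation is sustainable.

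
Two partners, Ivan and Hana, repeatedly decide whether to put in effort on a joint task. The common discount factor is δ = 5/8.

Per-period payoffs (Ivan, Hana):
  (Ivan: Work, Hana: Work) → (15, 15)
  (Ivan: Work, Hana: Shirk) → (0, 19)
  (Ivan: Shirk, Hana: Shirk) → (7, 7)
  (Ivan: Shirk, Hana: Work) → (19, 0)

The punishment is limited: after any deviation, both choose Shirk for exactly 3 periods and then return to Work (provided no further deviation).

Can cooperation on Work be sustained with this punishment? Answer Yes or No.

IC: δ+…+δ^3 ≥ (19−15)/(15−7) = 1/2.
At δ = 5/8: partial sum = 1.2598 ≥ 0.5000. Cooperation sustainable.

Yes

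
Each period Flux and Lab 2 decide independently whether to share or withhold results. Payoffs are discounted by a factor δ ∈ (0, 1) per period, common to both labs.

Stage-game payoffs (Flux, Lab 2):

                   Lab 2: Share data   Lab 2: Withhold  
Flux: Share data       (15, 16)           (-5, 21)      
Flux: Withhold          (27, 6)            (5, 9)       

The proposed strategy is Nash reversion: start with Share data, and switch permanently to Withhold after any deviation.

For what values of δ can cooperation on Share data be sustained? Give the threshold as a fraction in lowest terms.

6/11

For Flux: deviation gain 27−15 = 12, per-period punishment loss 15−5 = 10. IC gives δ ≥ 12/22 = 6/11.
For Lab 2: gain 5, loss 7 per period, so δ ≥ 5/12.
The tighter constraint is Flux's, so cooperation needs δ ≥ 6/11.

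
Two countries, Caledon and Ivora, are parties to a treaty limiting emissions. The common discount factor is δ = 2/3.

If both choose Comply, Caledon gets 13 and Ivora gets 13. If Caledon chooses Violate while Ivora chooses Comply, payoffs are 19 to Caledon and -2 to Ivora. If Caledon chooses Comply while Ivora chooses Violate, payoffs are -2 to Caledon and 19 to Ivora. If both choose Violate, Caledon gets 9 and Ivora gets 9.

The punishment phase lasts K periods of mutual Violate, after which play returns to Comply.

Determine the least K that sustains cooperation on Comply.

4

IC: δ(1−δ^K)/(1−δ) ≥ (19−13)/(13−9) = 3/2.
With δ = 2/3: need 1 − δ^K ≥ 3/2·(1−2/3)/(2/3), i.e. δ^K ≤ 0.2500.
Since (2/3)^3 = 0.2963 and (2/3)^4 = 0.1975, the smallest such K is 4.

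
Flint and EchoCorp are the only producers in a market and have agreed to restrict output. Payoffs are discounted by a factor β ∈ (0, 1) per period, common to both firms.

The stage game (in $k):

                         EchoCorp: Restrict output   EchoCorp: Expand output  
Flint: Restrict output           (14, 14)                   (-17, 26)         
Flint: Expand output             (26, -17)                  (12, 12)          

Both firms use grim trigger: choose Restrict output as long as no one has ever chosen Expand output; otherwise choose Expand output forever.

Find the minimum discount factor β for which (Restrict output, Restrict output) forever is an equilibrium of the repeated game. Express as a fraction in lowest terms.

6/7

Under grim trigger the critical discount factor is (T−C)/(T−P) with T = 26, C = 14, P = 12.
β* = (26−14)/(26−12) = 12/14 = 6/7.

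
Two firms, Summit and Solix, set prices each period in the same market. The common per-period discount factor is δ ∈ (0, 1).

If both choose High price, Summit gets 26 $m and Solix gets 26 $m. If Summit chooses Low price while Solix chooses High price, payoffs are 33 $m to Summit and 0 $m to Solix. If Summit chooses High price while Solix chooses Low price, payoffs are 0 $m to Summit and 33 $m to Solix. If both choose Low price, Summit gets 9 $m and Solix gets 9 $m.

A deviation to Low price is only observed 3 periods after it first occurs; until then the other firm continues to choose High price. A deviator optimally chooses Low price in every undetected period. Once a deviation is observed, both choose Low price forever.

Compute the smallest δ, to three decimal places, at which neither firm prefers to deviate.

0.663

A deviator earns 33 for 3 periods, then 9 forever; cooperating earns 26 forever. Multiplying the IC by (1−δ):
26 ≥ 33(1−δ^3) + 9δ^3, so 24·δ^3 ≥ 7 and δ^3 ≥ 7/24.
δ ≥ (7/24)^(1/3) ≈ 0.663.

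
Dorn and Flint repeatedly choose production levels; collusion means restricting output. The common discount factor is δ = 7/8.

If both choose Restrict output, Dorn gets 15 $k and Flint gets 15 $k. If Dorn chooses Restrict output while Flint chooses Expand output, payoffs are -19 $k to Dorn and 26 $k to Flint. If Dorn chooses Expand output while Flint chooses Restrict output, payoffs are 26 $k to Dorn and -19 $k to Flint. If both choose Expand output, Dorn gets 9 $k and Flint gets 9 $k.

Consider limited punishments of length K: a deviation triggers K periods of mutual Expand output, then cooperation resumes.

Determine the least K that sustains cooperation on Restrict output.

No profitable deviation requires (15−9)(δ+…+δ^K) ≥ 26−15, i.e. δ+…+δ^K ≥ 11/6 ≈ 1.8333.
With δ = 7/8, the partial sums are K=1: 0.8750, K=2: 1.6406, K=3: 2.3105.
K = 3 is the first length at which the sum reaches 1.8333.

3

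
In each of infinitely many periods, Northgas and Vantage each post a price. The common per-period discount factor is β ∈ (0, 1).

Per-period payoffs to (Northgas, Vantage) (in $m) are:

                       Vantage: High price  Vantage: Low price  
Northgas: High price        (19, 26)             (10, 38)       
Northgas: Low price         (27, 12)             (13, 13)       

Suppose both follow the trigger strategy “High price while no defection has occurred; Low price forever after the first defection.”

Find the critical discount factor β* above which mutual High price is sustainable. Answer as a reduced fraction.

4/7

For Northgas: deviation gain 27−19 = 8, per-period punishment loss 19−13 = 6. IC gives β ≥ 8/14 = 4/7.
For Vantage: gain 12, loss 13 per period, so β ≥ 12/25.
The tighter constraint is Northgas's, so cooperation needs β ≥ 4/7.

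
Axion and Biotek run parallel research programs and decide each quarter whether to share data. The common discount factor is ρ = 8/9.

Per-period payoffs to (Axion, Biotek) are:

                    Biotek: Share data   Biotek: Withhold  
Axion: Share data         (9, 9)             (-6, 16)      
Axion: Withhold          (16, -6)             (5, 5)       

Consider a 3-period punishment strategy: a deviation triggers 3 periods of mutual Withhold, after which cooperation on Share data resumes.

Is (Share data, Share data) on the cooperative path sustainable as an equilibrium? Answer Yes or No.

Comparing payoff streams over the 4 periods until play realigns: cooperate → 9(1+ρ+…+ρ^3); deviate → 16 + 5(ρ+…+ρ^3).
Cooperation is sustained iff (9−5)(ρ+…+ρ^3) ≥ 16−9.
ρ+…+ρ^3 = 8/9·(1−(8/9)^3)/(1−8/9) = 2.3813, and (16−9)/(9−5) = 1.7500.
2.3813 ≥ 1.7500, so cooperation is sustainable.

Yes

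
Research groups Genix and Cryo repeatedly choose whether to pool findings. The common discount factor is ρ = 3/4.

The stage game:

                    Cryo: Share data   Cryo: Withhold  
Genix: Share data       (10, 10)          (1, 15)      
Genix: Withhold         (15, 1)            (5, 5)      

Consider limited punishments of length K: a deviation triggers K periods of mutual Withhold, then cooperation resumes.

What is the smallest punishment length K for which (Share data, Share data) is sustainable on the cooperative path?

IC: ρ(1−ρ^K)/(1−ρ) ≥ (15−10)/(10−5) = 1.
With ρ = 3/4: need 1 − ρ^K ≥ 1·(1−3/4)/(3/4), i.e. ρ^K ≤ 0.6667.
Since (3/4)^1 = 0.7500 and (3/4)^2 = 0.5625, the smallest such K is 2.

2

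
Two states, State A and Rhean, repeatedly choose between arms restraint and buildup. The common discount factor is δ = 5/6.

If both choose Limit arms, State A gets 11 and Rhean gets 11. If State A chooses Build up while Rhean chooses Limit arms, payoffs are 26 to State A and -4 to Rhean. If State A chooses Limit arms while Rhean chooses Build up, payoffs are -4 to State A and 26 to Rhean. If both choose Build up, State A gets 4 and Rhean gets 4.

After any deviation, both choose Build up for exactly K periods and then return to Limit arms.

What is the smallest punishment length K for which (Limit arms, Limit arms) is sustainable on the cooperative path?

No profitable deviation requires (11−4)(δ+…+δ^K) ≥ 26−11, i.e. δ+…+δ^K ≥ 15/7 ≈ 2.1429.
With δ = 5/6, the partial sums are K=1: 0.8333, K=2: 1.5278, K=3: 2.1065, K=4: 2.5887.
K = 4 is the first length at which the sum reaches 2.1429.

4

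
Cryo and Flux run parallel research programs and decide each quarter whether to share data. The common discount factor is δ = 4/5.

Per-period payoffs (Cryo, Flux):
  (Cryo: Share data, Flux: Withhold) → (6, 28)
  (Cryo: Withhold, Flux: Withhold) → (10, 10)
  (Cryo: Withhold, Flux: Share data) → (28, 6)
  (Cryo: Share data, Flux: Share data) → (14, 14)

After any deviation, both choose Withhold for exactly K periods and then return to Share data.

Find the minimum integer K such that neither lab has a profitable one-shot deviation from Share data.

10

No profitable deviation requires (14−10)(δ+…+δ^K) ≥ 28−14, i.e. δ+…+δ^K ≥ 7/2 ≈ 3.5000.
With δ = 4/5, the partial sums are K=1: 0.8000, K=2: 1.4400, …, K=8: 3.3289, K=9: 3.4631, K=10: 3.5705.
K = 10 is the first length at which the sum reaches 3.5000.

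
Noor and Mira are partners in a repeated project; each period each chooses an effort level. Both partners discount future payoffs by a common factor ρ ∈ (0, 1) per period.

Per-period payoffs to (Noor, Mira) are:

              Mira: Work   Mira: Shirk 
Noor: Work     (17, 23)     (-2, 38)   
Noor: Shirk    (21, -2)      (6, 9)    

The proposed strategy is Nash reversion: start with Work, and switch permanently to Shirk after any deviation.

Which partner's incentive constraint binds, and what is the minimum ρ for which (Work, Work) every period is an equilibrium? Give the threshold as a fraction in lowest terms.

Noor: cooperation gives 17 each period; deviation gives 21 once then 6 forever.
  17/(1−ρ) ≥ 21 + 6ρ/(1−ρ) ⇒ ρ ≥ 4/15.
Mira: cooperation gives 23 each period; deviation gives 38 once then 9 forever.
  ρ ≥ 15/29.
Both must hold, so the binding constraint is Mira's: ρ ≥ 15/29.

Mira; ρ ≥ 15/29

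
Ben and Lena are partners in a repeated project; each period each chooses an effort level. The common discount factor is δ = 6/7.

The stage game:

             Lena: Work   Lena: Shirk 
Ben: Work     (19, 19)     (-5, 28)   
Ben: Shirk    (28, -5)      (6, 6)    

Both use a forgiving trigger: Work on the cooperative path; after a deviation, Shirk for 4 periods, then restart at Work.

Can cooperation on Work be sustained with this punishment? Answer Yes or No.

Yes

IC: δ+…+δ^4 ≥ (28−19)/(19−6) = 9/13.
At δ = 6/7: partial sum = 2.7613 ≥ 0.6923. Cooperation sustainable.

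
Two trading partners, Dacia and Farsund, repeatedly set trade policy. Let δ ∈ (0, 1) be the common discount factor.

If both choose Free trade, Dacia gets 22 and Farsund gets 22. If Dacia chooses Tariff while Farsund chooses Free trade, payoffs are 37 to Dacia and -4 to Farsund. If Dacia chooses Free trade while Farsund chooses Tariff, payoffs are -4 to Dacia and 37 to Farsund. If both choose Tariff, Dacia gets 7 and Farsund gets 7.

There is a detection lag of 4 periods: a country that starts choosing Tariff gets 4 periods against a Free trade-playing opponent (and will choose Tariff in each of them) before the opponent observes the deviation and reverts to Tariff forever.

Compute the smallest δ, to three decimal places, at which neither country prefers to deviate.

Deviating for the 4 undetected periods gains 37−22 = 15 per period over cooperation, then loses 22−7 = 15 per period forever once punishment starts.
Gain: 15(1 + δ + … + δ^3); loss: 15·δ^4/(1−δ).
No profitable deviation ⇔ 15(1−δ^4) ≤ 15·δ^4, i.e. δ^4 ≥ 15/(15+15) = 1/2.
Hence δ ≥ (1/2)^(1/4) ≈ 0.841.

0.841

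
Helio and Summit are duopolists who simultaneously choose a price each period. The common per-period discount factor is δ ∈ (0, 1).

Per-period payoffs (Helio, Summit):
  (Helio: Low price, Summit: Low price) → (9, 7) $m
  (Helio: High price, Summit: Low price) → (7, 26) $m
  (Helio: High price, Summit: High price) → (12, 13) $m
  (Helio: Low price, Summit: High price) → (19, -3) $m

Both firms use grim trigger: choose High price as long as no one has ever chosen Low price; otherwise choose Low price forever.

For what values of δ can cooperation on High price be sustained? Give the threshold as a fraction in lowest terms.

7/10

Helio: cooperation gives 12 each period; deviation gives 19 once then 9 forever.
  12/(1−δ) ≥ 19 + 9δ/(1−δ) ⇒ δ ≥ 7/10.
Summit: cooperation gives 13 each period; deviation gives 26 once then 7 forever.
  δ ≥ 13/19.
Both must hold, so the binding constraint is Helio's: δ ≥ 7/10.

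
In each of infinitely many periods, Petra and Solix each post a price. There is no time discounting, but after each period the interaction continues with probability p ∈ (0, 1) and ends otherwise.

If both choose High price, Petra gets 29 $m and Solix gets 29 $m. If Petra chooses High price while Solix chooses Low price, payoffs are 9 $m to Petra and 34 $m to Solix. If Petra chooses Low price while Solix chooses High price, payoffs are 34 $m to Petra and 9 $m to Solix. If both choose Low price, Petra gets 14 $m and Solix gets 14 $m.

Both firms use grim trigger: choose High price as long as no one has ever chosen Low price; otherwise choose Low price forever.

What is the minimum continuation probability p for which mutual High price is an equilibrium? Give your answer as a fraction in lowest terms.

With no time discounting, the continuation probability p plays the role of the discount factor.
Grim-trigger IC: 29/(1−p) ≥ 34 + 14p/(1−p) ⇒ p ≥ (34−29)/(34−14) = 1/4.

1/4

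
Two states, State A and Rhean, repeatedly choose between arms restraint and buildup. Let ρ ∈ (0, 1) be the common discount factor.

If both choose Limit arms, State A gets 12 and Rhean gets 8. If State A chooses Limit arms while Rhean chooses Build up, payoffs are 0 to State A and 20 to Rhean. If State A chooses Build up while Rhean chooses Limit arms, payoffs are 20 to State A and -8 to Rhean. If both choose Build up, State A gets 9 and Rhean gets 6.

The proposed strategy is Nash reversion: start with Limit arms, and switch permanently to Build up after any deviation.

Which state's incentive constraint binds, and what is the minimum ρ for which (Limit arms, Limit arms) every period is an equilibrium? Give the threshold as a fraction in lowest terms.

Rhean; ρ ≥ 6/7

State A's threshold: (20−12)/(20−9) = 8/11.
Rhean's threshold: (20−8)/(20−6) = 6/7.
8/11 < 6/7, so Rhean binds and ρ* = 6/7.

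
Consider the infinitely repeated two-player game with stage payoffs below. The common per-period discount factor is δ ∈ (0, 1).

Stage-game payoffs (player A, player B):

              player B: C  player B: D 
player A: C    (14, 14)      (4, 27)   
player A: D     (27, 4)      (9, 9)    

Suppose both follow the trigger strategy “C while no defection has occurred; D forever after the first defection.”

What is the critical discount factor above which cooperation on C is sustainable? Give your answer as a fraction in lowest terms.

14/(1−δ) ≥ 27 + 9δ/(1−δ)
14 ≥ 27 − 18δ
δ ≥ 13/18.

13/18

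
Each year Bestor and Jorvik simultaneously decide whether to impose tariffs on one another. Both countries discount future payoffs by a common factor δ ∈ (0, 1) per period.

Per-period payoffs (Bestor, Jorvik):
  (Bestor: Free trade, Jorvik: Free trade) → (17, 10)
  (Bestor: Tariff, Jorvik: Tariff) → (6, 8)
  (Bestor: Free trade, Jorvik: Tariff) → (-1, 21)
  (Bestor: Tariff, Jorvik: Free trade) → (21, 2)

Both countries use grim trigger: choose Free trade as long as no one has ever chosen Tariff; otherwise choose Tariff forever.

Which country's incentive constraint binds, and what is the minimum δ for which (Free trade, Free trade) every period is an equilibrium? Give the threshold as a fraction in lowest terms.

Jorvik; δ ≥ 11/13

Bestor's threshold: (21−17)/(21−6) = 4/15.
Jorvik's threshold: (21−10)/(21−8) = 11/13.
4/15 < 11/13, so Jorvik binds and δ* = 11/13.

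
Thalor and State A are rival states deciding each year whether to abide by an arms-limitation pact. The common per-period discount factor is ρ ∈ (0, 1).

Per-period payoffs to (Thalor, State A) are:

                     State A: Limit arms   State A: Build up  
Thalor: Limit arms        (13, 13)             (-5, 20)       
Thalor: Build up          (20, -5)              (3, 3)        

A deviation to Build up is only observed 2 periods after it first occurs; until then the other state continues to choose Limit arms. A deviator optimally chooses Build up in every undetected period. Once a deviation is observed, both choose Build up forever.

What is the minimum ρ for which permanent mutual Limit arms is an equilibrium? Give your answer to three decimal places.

0.642

Deviating for the 2 undetected periods gains 20−13 = 7 per period over cooperation, then loses 13−3 = 10 per period forever once punishment starts.
Gain: 7(1 + ρ + … + ρ^1); loss: 10·ρ^2/(1−ρ).
No profitable deviation ⇔ 7(1−ρ^2) ≤ 10·ρ^2, i.e. ρ^2 ≥ 7/(7+10) = 7/17.
Hence ρ ≥ (7/17)^(1/2) ≈ 0.642.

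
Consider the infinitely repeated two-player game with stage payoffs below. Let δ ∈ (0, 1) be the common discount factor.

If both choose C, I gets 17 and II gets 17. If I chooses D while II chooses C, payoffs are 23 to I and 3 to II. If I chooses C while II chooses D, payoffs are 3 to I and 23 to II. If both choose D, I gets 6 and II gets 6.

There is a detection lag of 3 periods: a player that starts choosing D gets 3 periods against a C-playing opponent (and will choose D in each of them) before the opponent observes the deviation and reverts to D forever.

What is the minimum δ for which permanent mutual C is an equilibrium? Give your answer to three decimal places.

0.707

Deviating for the 3 undetected periods gains 23−17 = 6 per period over cooperation, then loses 17−6 = 11 per period forever once punishment starts.
Gain: 6(1 + δ + … + δ^2); loss: 11·δ^3/(1−δ).
No profitable deviation ⇔ 6(1−δ^3) ≤ 11·δ^3, i.e. δ^3 ≥ 6/(6+11) = 6/17.
Hence δ ≥ (6/17)^(1/3) ≈ 0.707.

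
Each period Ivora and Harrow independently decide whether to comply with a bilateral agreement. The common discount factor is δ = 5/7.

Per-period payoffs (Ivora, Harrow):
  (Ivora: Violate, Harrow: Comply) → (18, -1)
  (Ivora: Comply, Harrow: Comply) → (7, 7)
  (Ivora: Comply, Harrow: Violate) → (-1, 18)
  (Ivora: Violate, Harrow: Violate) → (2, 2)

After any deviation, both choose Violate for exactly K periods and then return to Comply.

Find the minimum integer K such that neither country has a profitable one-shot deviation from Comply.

7

Need Σ_{k=1}^{K} δ^k ≥ (18−7)/(7−2) = 2.2000 at δ = 5/7.
At K = 6 the sum is 2.1680 < 2.2000; at K = 7 it is 2.2628 ≥ 2.2000.
So the minimum punishment length is K = 7.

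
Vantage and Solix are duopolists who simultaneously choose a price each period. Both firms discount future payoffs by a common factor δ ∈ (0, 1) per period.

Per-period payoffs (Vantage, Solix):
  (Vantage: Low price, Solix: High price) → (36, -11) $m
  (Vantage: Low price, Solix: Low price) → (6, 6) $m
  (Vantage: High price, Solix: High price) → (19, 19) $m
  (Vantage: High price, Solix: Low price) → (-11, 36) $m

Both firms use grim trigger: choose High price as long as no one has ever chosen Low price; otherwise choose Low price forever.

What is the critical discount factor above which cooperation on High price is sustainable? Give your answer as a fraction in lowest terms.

17/30

Cooperation forever yields 19 each period: 19/(1−δ).
Deviating yields 36 once, then 6 forever: 36 + 6δ/(1−δ).
No profitable deviation requires 19/(1−δ) ≥ 36 + 6δ/(1−δ).
Multiplying by (1−δ): 19 ≥ 36(1−δ) + 6δ = 36 − 30δ.
So 30δ ≥ 17, i.e. δ ≥ 17/30.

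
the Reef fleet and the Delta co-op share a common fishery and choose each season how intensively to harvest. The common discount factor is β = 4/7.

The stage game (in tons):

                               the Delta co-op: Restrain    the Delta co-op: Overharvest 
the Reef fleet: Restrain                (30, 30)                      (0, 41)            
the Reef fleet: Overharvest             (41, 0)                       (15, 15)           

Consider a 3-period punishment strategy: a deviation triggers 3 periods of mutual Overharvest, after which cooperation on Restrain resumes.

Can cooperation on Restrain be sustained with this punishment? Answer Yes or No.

IC: β+…+β^3 ≥ (41−30)/(30−15) = 11/15.
At β = 4/7: partial sum = 1.0845 ≥ 0.7333. Cooperation sustainable.

Yes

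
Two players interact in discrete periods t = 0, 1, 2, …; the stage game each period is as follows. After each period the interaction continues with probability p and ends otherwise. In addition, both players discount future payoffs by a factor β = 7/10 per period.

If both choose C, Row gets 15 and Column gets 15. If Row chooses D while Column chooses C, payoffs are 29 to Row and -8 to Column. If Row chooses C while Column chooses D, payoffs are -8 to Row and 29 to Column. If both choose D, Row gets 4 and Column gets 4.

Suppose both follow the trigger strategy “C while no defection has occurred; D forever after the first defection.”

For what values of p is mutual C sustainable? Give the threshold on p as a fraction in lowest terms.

4/5

With continuation probability p and discount β, the effective per-period discount factor is βp.
Grim-trigger IC: βp ≥ (29−15)/(29−4) = 14/25.
So p ≥ (14/25)/(7/10) = 4/5.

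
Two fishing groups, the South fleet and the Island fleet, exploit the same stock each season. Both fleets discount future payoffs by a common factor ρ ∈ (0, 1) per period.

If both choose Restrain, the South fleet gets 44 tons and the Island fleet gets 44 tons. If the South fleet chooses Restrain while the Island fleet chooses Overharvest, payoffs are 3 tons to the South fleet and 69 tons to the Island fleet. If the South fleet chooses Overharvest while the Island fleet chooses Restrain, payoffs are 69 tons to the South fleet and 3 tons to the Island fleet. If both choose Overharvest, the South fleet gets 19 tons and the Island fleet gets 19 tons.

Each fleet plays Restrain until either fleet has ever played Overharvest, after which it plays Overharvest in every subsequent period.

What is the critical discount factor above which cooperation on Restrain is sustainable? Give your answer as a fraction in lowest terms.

One-period gain from deviating is 69 − 44 = 25. The loss is 44 − 19 = 25 in every subsequent period, with present value 25·ρ/(1−ρ).
Deviation is unprofitable when 25·ρ/(1−ρ) ≥ 25, i.e. ρ/(1−ρ) ≥ 1.
Equivalently ρ ≥ 25/(25+25) = 1/2.

1/2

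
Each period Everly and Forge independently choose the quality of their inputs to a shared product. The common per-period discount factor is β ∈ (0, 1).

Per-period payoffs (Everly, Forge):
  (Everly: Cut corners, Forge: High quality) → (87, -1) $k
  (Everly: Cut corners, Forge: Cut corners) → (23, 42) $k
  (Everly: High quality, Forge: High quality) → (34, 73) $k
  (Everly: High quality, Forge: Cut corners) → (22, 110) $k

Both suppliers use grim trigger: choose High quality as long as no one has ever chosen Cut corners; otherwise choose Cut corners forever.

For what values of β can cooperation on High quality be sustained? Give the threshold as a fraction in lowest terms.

Everly's threshold: (87−34)/(87−23) = 53/64.
Forge's threshold: (110−73)/(110−42) = 37/68.
53/64 > 37/68, so Everly binds and β* = 53/64.

53/64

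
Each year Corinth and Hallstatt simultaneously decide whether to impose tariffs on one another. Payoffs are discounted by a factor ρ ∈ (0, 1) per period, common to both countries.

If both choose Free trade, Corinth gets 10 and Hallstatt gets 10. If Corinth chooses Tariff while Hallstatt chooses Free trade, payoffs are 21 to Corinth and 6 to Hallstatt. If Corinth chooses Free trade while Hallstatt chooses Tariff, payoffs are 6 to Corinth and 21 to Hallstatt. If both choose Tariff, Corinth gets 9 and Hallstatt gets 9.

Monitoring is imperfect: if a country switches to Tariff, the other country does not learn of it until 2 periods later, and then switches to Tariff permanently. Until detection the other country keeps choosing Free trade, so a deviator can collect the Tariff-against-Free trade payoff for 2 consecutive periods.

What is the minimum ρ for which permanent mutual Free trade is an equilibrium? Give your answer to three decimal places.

0.957

A deviator earns 21 for 2 periods, then 9 forever; cooperating earns 10 forever. Multiplying the IC by (1−ρ):
10 ≥ 21(1−ρ^2) + 9ρ^2, so 12·ρ^2 ≥ 11 and ρ^2 ≥ 11/12.
ρ ≥ (11/12)^(1/2) ≈ 0.957.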